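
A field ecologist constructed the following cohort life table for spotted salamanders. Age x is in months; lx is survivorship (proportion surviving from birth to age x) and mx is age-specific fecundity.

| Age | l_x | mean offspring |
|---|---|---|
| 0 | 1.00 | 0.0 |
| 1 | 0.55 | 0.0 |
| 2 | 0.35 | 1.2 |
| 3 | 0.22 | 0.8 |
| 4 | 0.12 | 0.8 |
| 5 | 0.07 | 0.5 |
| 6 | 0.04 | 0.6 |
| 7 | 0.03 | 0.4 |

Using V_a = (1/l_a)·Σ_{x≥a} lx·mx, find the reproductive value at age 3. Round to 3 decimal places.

lx·mx for x ≥ 3: 0.176, 0.096, 0.035, 0.024, 0.012 → sum = 0.343
V_3 = 0.343 / l_3 = 0.343 / 0.22 = 1.559091… → 1.559

1.559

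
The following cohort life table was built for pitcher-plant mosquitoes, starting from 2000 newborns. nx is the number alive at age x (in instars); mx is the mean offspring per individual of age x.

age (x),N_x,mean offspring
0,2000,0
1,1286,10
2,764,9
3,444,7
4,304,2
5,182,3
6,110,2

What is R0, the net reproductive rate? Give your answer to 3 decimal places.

lx = nx/n0 = nx/2000: 1, 0.643, 0.382, 0.222, 0.152, 0.091, 0.055
lx·mx by age: 0, 6.43, 3.438, 1.554, 0.304, 0.273, 0.11
R0 = Σ lx·mx = 12.109 → 12.109

12.109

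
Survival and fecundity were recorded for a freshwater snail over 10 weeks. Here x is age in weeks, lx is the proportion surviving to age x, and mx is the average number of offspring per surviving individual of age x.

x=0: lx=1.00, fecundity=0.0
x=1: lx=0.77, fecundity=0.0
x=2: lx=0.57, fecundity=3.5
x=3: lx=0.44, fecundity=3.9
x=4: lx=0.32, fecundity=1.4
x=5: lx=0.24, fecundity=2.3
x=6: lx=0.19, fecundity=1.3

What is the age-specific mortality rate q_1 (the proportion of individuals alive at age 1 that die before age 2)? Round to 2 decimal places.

0.26

q_1 = (l_1 − l_2) / l_1 = (0.77 − 0.57) / 0.77
     = 0.2 / 0.77 = 0.25974… → 0.26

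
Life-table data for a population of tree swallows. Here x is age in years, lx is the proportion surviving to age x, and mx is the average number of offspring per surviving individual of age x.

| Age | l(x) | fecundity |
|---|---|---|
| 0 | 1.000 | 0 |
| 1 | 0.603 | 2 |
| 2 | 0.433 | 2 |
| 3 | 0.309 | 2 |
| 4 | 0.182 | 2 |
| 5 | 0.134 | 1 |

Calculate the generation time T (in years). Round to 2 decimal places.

2.17

lx·mx: 0, 1.206, 0.866, 0.618, 0.364, 0.134 → R0 = 3.188
x·lx·mx: 0, 1.206, 1.732, 1.854, 1.456, 0.67 → Σ = 6.918
T = 6.918 / 3.188 = 2.170013… → 2.17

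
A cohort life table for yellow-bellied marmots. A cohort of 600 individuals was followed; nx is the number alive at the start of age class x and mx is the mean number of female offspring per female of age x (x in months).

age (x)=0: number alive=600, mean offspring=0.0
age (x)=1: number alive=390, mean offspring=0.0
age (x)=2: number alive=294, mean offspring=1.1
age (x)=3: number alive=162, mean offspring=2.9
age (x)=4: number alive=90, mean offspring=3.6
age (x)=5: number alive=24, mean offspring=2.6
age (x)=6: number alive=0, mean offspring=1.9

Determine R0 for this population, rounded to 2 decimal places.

1.97

lx = nx/n0 = nx/600: 1, 0.65, 0.49, 0.27, 0.15, 0.04, 0
lx·mx by age: 0, 0, 0.539, 0.783, 0.54, 0.104, 0
R0 = Σ lx·mx = 1.966 → 1.97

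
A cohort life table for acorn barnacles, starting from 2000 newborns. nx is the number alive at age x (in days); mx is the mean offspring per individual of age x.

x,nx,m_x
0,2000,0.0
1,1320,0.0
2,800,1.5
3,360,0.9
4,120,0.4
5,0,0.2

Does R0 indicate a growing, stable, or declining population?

declining

lx = nx/n0 = nx/2000: 1, 0.66, 0.4, 0.18, 0.06, 0
R0 = Σ lx·mx = 0 + 0 + 0.6 + 0.162 + 0.024 + 0 = 0.786
R0 < 1, so the population is declining.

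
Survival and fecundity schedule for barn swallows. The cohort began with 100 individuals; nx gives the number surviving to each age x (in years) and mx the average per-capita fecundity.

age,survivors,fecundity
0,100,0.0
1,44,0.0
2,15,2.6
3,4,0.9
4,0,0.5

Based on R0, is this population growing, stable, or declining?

declining

lx = nx/n0 = nx/100: 1, 0.44, 0.15, 0.04, 0
R0 = Σ lx·mx = 0 + 0 + 0.39 + 0.036 + 0 = 0.426
R0 < 1, so the population is declining.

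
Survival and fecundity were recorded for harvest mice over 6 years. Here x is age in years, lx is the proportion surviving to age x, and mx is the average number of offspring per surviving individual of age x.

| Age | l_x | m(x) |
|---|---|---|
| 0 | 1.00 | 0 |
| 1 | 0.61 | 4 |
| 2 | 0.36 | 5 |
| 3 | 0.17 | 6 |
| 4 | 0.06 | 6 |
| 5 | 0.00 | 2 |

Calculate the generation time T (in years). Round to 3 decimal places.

lx·mx: 0, 2.44, 1.8, 1.02, 0.36, 0 → R0 = 5.62
x·lx·mx: 0, 2.44, 3.6, 3.06, 1.44, 0 → Σ = 10.54
T = 10.54 / 5.62 = 1.875445… → 1.875

1.875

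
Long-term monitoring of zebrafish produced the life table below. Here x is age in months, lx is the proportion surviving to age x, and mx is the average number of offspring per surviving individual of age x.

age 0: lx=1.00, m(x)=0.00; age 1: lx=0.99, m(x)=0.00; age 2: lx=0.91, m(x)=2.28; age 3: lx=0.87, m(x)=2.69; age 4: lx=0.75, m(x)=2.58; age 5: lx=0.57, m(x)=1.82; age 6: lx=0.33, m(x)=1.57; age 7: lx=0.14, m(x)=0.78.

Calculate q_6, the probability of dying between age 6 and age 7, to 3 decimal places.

0.576

q_6 = (l_6 − l_7) / l_6 = (0.33 − 0.14) / 0.33
     = 0.19 / 0.33 = 0.575758… → 0.576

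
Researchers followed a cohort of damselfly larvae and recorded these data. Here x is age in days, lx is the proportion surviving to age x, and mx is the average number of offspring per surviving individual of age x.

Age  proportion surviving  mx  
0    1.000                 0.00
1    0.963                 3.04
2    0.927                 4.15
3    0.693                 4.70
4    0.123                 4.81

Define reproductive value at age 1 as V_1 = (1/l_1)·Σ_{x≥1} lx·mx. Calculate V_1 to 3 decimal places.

11.031

lx·mx for x ≥ 1: 2.92752, 3.84705, 3.2571, 0.59163 → sum = 10.6233
V_1 = 10.6233 / l_1 = 10.6233 / 0.963 = 11.031464… → 11.031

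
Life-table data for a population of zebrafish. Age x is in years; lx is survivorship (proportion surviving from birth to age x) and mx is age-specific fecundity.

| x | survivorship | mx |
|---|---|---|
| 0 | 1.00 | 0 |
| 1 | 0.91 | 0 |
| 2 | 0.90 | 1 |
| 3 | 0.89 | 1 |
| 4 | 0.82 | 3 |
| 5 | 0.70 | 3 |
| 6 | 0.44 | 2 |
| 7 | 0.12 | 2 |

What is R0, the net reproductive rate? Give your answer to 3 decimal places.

lx·mx by age: 0, 0, 0.9, 0.89, 2.46, 2.1, 0.88, 0.24
R0 = Σ lx·mx = 7.47 → 7.470

7.470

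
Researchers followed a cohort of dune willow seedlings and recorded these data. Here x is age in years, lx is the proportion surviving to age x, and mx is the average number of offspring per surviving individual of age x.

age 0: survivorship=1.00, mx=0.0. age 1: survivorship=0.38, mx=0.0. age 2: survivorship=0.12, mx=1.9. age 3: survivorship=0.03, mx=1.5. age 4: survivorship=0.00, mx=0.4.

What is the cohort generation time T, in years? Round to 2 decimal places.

2.16

lx·mx: 0, 0, 0.228, 0.045, 0 → R0 = 0.273
x·lx·mx: 0, 0, 0.456, 0.135, 0 → Σ = 0.591
T = 0.591 / 0.273 = 2.164835… → 2.16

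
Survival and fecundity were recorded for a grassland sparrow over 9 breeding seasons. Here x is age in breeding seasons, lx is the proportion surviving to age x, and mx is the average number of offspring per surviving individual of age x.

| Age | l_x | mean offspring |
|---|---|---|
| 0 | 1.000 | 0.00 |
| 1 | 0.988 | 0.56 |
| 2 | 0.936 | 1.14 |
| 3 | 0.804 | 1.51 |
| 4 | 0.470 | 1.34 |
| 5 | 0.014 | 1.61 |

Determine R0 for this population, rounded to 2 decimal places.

lx·mx by age: 0, 0.55328, 1.06704, 1.21404, 0.6298, 0.02254
R0 = Σ lx·mx = 3.4867 → 3.49

3.49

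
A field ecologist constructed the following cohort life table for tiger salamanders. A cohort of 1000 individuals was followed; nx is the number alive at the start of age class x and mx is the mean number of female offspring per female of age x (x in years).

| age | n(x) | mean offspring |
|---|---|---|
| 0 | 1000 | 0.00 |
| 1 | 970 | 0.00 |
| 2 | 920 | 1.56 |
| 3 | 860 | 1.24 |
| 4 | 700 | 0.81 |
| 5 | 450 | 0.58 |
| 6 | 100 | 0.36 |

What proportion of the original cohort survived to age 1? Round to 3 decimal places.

0.970

l_1 = n_1/n_0 = 970/1000 = 0.97 → 0.970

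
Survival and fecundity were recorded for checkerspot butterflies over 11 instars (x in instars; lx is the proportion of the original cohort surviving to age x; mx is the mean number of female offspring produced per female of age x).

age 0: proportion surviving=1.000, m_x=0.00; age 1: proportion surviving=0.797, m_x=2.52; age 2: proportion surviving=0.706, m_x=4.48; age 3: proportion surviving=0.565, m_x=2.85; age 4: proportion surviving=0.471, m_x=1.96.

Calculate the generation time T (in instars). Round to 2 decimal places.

lx·mx: 0, 2.00844, 3.16288, 1.61025, 0.92316 → R0 = 7.70473
x·lx·mx: 0, 2.00844, 6.32576, 4.83075, 3.69264 → Σ = 16.85759
T = 16.85759 / 7.70473 = 2.187953… → 2.19

2.19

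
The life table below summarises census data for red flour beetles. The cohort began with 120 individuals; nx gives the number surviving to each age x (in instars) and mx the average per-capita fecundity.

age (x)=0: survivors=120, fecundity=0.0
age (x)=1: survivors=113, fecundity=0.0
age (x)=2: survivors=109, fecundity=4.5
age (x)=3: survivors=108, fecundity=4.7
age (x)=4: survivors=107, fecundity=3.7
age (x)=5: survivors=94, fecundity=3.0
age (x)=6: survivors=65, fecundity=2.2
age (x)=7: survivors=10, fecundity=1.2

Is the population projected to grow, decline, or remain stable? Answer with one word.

lx = nx/n0 = nx/120: 1, 0.94167…, 0.90833…, 0.9, 0.89167…, 0.78333…, 0.54167…, 0.08333…
R0 = Σ lx·mx = 0 + 0 + 4.0875… + 4.23 + 3.299167… + 2.35… + 1.191667… + 0.1… = 15.258333…
R0 > 1, so the population is growing.

growing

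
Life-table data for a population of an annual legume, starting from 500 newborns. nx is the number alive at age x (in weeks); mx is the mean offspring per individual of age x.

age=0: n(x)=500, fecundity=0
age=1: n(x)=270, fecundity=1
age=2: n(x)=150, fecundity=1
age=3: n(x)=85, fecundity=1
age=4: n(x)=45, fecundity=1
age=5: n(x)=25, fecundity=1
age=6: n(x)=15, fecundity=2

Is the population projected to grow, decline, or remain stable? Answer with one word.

lx = nx/n0 = nx/500: 1, 0.54, 0.3, 0.17, 0.09, 0.05, 0.03
R0 = Σ lx·mx = 0 + 0.54 + 0.3 + 0.17 + 0.09 + 0.05 + 0.06 = 1.21
R0 > 1, so the population is growing.

growing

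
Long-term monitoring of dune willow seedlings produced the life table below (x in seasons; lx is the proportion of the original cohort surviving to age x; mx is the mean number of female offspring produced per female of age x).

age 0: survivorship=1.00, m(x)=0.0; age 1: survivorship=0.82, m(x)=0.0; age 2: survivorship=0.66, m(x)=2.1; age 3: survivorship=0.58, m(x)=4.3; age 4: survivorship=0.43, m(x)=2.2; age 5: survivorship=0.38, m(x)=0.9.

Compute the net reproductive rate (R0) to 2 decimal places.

5.17

lx·mx by age: 0, 0, 1.386, 2.494, 0.946, 0.342
R0 = Σ lx·mx = 5.168 → 5.17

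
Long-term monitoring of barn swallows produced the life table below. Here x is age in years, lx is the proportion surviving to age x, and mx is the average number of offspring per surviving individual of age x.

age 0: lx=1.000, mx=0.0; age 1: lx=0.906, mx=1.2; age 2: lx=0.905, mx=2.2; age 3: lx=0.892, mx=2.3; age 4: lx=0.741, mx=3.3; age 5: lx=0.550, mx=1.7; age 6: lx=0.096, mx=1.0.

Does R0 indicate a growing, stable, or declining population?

growing

R0 = Σ lx·mx = 0 + 1.0872 + 1.991 + 2.0516 + 2.4453 + 0.935 + 0.096 = 8.6061
R0 > 1, so the population is growing.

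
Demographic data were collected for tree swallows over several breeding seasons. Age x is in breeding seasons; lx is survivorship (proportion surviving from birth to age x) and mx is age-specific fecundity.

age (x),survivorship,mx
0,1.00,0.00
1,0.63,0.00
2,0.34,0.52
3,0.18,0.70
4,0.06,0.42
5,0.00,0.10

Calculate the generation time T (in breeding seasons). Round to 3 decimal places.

2.538

lx·mx: 0, 0, 0.1768, 0.126, 0.0252, 0 → R0 = 0.328
x·lx·mx: 0, 0, 0.3536, 0.378, 0.1008, 0 → Σ = 0.8324
T = 0.8324 / 0.328 = 2.537805… → 2.538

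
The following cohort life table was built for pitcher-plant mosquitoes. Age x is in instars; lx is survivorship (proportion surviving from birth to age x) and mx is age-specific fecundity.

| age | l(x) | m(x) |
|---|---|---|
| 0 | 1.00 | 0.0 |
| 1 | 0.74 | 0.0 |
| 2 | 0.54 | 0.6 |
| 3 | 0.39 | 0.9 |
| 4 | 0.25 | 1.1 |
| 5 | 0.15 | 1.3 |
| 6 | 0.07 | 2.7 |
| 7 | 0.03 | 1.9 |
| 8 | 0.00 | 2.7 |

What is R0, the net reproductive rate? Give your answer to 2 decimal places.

1.39

lx·mx by age: 0, 0, 0.324, 0.351, 0.275, 0.195, 0.189, 0.057, 0
R0 = Σ lx·mx = 1.391 → 1.39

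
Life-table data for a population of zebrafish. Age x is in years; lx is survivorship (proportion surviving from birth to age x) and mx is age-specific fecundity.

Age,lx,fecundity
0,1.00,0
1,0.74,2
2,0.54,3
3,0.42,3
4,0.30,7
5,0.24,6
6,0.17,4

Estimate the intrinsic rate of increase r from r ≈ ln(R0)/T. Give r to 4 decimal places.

0.6544

R0 = Σ lx·mx = 0 + 1.48 + 1.62 + 1.26 + 2.1 + 1.44 + 0.68 = 8.58
Σ x·lx·mx = 28.18; T = 28.18/8.58 = 3.28438…
r ≈ ln(R0)/T = ln(8.58)/3.28438… = 0.654441… → 0.6544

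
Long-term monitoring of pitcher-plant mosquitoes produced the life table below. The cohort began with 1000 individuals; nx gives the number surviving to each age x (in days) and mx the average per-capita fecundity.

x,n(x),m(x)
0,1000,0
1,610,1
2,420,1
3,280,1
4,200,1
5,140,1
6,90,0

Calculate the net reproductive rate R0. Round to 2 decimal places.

1.65

lx = nx/n0 = nx/1000: 1, 0.61, 0.42, 0.28, 0.2, 0.14, 0.09
lx·mx by age: 0, 0.61, 0.42, 0.28, 0.2, 0.14, 0
R0 = Σ lx·mx = 1.65 → 1.65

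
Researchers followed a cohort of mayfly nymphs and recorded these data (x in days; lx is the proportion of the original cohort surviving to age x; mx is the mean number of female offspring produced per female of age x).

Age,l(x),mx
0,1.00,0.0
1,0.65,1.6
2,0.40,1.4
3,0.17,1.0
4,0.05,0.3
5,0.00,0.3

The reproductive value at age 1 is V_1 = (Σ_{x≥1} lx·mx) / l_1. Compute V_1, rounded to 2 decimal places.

2.75

lx·mx for x ≥ 1: 1.04, 0.56, 0.17, 0.015, 0 → sum = 1.785
V_1 = 1.785 / l_1 = 1.785 / 0.65 = 2.746154… → 2.75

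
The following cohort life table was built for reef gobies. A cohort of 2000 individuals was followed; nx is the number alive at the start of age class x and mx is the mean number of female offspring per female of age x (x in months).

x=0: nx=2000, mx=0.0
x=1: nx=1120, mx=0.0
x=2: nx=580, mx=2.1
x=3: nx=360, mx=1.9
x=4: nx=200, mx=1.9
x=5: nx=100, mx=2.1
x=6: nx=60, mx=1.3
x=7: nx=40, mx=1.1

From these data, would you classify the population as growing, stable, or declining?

lx = nx/n0 = nx/2000: 1, 0.56, 0.29, 0.18, 0.1, 0.05, 0.03, 0.02
R0 = Σ lx·mx = 0 + 0 + 0.609 + 0.342 + 0.19 + 0.105 + 0.039 + 0.022 = 1.307
R0 > 1, so the population is growing.

growing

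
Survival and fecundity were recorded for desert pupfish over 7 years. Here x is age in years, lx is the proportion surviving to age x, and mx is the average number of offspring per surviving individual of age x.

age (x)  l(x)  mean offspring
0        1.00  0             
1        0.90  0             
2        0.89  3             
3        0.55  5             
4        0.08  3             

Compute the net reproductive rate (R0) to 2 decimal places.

5.66

lx·mx by age: 0, 0, 2.67, 2.75, 0.24
R0 = Σ lx·mx = 5.66 → 5.66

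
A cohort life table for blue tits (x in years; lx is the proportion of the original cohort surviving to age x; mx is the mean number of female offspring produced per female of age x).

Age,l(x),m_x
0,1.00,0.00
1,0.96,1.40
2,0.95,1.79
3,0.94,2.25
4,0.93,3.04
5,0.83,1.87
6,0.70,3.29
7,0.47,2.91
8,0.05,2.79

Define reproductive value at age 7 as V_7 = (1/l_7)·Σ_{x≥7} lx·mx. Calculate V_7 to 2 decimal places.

lx·mx for x ≥ 7: 1.3677, 0.1395 → sum = 1.5072
V_7 = 1.5072 / l_7 = 1.5072 / 0.47 = 3.206809… → 3.21

3.21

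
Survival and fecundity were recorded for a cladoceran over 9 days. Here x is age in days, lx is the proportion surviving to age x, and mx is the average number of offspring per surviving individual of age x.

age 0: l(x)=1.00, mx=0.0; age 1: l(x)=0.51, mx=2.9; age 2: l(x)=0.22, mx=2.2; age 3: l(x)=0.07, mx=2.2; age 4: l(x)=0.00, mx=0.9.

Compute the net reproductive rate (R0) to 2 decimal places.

lx·mx by age: 0, 1.479, 0.484, 0.154, 0
R0 = Σ lx·mx = 2.117 → 2.12

2.12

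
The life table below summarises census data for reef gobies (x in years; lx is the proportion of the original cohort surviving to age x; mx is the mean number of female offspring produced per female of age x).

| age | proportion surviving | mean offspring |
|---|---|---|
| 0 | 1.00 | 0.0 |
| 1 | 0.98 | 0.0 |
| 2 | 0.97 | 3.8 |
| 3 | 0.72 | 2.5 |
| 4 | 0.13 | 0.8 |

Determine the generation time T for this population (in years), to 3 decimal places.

2.359

lx·mx: 0, 0, 3.686, 1.8, 0.104 → R0 = 5.59
x·lx·mx: 0, 0, 7.372, 5.4, 0.416 → Σ = 13.188
T = 13.188 / 5.59 = 2.359213… → 2.359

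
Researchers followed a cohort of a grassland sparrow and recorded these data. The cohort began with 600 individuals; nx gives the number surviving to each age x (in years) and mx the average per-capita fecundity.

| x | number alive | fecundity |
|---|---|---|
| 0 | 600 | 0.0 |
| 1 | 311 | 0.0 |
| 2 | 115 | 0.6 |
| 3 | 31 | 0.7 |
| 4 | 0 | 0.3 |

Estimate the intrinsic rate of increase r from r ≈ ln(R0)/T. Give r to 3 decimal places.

lx = nx/n0 = nx/600: 1, 0.51833…, 0.19167…, 0.05167…, 0
R0 = Σ lx·mx = 0 + 0 + 0.115… + 0.03617… + 0 = 0.151167…
Σ x·lx·mx = 0.3385…; T = 0.3385…/0.151167… = 2.23925…
r ≈ ln(R0)/T = ln(0.151167…)/2.23925… = -0.84375… → -0.844

-0.844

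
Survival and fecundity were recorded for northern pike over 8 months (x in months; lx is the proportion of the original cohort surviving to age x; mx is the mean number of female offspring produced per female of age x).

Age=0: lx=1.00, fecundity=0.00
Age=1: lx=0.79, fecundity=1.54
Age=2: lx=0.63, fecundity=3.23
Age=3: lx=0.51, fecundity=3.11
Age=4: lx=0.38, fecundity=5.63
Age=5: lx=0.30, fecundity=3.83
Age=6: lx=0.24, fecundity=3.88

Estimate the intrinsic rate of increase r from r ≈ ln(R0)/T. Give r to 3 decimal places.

0.667

R0 = Σ lx·mx = 0 + 1.2166 + 2.0349 + 1.5861 + 2.1394 + 1.149 + 0.9312 = 9.0572
Σ x·lx·mx = 29.9345; T = 29.9345/9.0572 = 3.30505…
r ≈ ln(R0)/T = ln(9.0572)/3.30505… = 0.66673… → 0.667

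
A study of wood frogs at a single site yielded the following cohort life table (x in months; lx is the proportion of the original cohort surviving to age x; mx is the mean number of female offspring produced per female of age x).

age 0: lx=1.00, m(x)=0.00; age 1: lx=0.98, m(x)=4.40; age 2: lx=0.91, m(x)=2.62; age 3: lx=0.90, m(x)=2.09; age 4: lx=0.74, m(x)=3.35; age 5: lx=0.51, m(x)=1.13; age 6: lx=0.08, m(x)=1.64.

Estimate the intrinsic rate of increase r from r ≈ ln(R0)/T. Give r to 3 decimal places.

1.024

R0 = Σ lx·mx = 0 + 4.312 + 2.3842 + 1.881 + 2.479 + 0.5763 + 0.1312 = 11.7637
Σ x·lx·mx = 28.3081; T = 28.3081/11.7637 = 2.40639…
r ≈ ln(R0)/T = ln(11.7637)/2.40639… = 1.02436… → 1.024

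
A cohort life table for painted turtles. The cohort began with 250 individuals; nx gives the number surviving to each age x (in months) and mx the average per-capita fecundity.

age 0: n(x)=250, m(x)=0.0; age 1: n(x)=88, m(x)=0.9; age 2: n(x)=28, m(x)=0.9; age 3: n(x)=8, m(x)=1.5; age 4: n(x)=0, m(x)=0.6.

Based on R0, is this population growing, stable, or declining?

lx = nx/n0 = nx/250: 1, 0.352, 0.112, 0.032, 0
R0 = Σ lx·mx = 0 + 0.3168 + 0.1008 + 0.048 + 0 = 0.4656
R0 < 1, so the population is declining.

declining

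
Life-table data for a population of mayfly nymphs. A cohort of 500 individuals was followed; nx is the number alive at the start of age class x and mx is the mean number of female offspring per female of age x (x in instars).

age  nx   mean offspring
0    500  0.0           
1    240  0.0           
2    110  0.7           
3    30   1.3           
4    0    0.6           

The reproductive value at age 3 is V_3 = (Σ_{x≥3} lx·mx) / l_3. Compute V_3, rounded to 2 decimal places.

1.30

lx = nx/n0 = nx/500: 1, 0.48, 0.22, 0.06, 0
lx·mx for x ≥ 3: 0.078, 0 → sum = 0.078
V_3 = 0.078 / l_3 = 0.078 / 0.06 = 1.3 → 1.30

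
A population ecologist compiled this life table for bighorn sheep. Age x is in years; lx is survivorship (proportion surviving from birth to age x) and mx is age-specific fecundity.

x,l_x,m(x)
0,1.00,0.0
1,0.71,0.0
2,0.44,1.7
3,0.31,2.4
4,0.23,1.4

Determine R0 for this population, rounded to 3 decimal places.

1.814

lx·mx by age: 0, 0, 0.748, 0.744, 0.322
R0 = Σ lx·mx = 1.814 → 1.814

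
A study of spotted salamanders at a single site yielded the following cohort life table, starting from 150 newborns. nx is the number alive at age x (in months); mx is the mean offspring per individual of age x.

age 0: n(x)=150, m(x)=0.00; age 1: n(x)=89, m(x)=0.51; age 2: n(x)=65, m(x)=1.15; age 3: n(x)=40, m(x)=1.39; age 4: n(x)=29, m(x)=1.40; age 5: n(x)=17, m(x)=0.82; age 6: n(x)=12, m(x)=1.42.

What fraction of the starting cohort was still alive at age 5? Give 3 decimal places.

0.113

l_5 = n_5/n_0 = 17/150 = 0.113333… → 0.113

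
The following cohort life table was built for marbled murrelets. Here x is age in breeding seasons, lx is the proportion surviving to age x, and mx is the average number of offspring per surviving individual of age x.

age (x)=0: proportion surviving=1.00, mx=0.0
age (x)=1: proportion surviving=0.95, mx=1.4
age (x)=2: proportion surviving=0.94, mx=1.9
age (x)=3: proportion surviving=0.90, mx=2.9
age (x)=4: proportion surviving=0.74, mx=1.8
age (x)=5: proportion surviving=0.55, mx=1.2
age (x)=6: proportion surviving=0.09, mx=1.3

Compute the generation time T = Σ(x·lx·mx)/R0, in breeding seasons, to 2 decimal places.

2.82

lx·mx: 0, 1.33, 1.786, 2.61, 1.332, 0.66, 0.117 → R0 = 7.835
x·lx·mx: 0, 1.33, 3.572, 7.83, 5.328, 3.3, 0.702 → Σ = 22.062
T = 22.062 / 7.835 = 2.815826… → 2.82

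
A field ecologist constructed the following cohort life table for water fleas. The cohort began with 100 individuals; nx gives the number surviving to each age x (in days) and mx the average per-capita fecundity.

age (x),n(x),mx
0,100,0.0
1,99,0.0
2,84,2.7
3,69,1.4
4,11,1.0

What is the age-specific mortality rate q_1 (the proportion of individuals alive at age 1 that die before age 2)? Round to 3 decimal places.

lx = nx/n0 = nx/100: 1, 0.99, 0.84, 0.69, 0.11
q_1 = (l_1 − l_2) / l_1 = (0.99 − 0.84) / 0.99
     = 0.15 / 0.99 = 0.151515… → 0.152

0.152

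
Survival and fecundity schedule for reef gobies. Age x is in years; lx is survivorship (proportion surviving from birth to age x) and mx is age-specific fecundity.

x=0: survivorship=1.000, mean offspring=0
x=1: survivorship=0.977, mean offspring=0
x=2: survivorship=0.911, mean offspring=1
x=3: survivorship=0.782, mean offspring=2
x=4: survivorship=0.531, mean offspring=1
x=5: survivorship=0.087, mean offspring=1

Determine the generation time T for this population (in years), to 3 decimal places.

lx·mx: 0, 0, 0.911, 1.564, 0.531, 0.087 → R0 = 3.093
x·lx·mx: 0, 0, 1.822, 4.692, 2.124, 0.435 → Σ = 9.073
T = 9.073 / 3.093 = 2.933398… → 2.933

2.933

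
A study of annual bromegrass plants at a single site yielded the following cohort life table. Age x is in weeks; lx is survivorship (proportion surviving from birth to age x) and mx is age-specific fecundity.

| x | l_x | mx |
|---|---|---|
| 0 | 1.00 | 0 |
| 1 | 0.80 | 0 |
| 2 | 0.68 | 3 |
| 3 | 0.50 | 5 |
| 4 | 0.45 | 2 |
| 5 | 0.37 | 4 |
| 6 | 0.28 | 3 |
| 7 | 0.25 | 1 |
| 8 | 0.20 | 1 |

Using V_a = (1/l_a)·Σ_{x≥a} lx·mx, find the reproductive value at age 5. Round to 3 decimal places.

lx·mx for x ≥ 5: 1.48, 0.84, 0.25, 0.2 → sum = 2.77
V_5 = 2.77 / l_5 = 2.77 / 0.37 = 7.486486… → 7.486

7.486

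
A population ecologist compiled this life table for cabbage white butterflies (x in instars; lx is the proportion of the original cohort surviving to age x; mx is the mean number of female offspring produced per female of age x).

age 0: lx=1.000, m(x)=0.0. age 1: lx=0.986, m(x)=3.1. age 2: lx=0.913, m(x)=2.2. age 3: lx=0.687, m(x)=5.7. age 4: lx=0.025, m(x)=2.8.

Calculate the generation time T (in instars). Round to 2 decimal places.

lx·mx: 0, 3.0566, 2.0086, 3.9159, 0.07 → R0 = 9.0511
x·lx·mx: 0, 3.0566, 4.0172, 11.7477, 0.28 → Σ = 19.1015
T = 19.1015 / 9.0511 = 2.110406… → 2.11

2.11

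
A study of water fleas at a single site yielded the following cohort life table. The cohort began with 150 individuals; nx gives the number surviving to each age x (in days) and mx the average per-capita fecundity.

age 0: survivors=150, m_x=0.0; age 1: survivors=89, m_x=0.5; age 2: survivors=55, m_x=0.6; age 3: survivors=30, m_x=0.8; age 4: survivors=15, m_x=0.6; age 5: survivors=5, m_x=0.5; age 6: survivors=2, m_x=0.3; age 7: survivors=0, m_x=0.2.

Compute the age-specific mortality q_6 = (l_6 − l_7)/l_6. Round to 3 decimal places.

lx = nx/n0 = nx/150: 1, 0.59333…, 0.36667…, 0.2, 0.1, 0.03333…, 0.01333…, 0
q_6 = (l_6 − l_7) / l_6 = (0.013333… − 0) / 0.013333…
     = 0.013333… / 0.013333… = 1 → 1.000

1.000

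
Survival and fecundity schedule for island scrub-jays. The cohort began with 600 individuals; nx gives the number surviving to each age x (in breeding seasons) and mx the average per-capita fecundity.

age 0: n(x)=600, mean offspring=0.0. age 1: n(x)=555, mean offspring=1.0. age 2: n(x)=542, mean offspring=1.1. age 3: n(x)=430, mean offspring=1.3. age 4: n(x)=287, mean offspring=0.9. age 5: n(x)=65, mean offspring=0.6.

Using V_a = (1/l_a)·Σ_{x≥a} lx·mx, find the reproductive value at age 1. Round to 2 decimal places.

3.62

lx = nx/n0 = nx/600: 1, 0.925, 0.90333…, 0.71667…, 0.47833…, 0.10833…
lx·mx for x ≥ 1: 0.925, 0.993667…, 0.931667…, 0.4305…, 0.065… → sum = 3.345833…
V_1 = 3.345833… / l_1 = 3.345833… / 0.925 = 3.617117… → 3.62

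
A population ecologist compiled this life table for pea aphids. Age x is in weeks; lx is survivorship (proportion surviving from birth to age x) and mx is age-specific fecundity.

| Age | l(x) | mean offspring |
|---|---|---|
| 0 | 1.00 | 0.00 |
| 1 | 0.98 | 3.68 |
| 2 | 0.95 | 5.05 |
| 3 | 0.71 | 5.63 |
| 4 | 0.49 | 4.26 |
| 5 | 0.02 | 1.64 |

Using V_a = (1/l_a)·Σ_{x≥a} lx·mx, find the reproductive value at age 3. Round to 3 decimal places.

8.616

lx·mx for x ≥ 3: 3.9973, 2.0874, 0.0328 → sum = 6.1175
V_3 = 6.1175 / l_3 = 6.1175 / 0.71 = 8.616197… → 8.616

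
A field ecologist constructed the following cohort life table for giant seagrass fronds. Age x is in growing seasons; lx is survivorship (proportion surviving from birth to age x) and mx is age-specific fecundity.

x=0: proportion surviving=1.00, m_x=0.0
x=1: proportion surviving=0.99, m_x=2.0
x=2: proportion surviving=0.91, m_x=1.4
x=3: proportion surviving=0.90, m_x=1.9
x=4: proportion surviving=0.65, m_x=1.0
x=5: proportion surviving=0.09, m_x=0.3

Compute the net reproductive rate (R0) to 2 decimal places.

5.64

lx·mx by age: 0, 1.98, 1.274, 1.71, 0.65, 0.027
R0 = Σ lx·mx = 5.641 → 5.64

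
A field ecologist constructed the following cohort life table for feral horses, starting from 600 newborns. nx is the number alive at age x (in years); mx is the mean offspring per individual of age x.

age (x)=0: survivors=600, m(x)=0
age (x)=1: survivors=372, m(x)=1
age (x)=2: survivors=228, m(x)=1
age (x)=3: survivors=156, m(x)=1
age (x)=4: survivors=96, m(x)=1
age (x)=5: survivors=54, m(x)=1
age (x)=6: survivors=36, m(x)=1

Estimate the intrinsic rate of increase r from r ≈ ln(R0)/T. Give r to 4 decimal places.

0.1962

lx = nx/n0 = nx/600: 1, 0.62, 0.38, 0.26, 0.16, 0.09, 0.06
R0 = Σ lx·mx = 0 + 0.62 + 0.38 + 0.26 + 0.16 + 0.09 + 0.06 = 1.57
Σ x·lx·mx = 3.61; T = 3.61/1.57 = 2.29936…
r ≈ ln(R0)/T = ln(1.57)/2.29936… = 0.196174… → 0.1962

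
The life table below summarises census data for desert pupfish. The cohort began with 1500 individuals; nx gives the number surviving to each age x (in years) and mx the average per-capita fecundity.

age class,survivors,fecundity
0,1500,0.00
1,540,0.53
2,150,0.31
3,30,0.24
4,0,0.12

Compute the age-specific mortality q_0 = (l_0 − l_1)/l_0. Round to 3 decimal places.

0.640

lx = nx/n0 = nx/1500: 1, 0.36, 0.1, 0.02, 0
q_0 = (l_0 − l_1) / l_0 = (1 − 0.36) / 1
     = 0.64 / 1 = 0.64 → 0.640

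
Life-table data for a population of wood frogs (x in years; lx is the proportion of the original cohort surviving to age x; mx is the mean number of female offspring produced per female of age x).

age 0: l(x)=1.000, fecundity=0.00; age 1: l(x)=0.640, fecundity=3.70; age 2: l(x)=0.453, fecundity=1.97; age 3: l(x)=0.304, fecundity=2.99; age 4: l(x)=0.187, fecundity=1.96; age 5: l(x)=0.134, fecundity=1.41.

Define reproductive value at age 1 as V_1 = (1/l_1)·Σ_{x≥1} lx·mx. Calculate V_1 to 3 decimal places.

7.383

lx·mx for x ≥ 1: 2.368, 0.89241, 0.90896, 0.36652, 0.18894 → sum = 4.72483
V_1 = 4.72483 / l_1 = 4.72483 / 0.64 = 7.382547… → 7.383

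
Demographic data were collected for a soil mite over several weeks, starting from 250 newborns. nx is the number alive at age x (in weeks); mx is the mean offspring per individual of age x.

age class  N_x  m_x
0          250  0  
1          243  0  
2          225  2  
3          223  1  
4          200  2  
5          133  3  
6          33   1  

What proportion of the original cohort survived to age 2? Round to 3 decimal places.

0.900

l_2 = n_2/n_0 = 225/250 = 0.9 → 0.900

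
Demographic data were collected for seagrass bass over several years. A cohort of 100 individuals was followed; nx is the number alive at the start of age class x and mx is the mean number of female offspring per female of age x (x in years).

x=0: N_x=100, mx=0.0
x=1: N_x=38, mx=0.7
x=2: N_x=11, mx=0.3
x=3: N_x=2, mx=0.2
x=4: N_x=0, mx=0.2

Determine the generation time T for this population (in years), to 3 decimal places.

lx = nx/n0 = nx/100: 1, 0.38, 0.11, 0.02, 0
lx·mx: 0, 0.266, 0.033, 0.004, 0 → R0 = 0.303
x·lx·mx: 0, 0.266, 0.066, 0.012, 0 → Σ = 0.344
T = 0.344 / 0.303 = 1.135314… → 1.135

1.135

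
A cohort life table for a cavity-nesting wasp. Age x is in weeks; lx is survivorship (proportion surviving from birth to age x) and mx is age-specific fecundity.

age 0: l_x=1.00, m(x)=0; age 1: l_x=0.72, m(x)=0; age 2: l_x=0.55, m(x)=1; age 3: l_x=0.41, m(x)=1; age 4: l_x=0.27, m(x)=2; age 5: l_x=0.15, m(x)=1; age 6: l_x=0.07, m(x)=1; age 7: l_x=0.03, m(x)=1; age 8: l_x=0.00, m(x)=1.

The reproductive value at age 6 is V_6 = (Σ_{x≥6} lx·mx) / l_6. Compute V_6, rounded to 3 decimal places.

1.429

lx·mx for x ≥ 6: 0.07, 0.03, 0 → sum = 0.1
V_6 = 0.1 / l_6 = 0.1 / 0.07 = 1.428571… → 1.429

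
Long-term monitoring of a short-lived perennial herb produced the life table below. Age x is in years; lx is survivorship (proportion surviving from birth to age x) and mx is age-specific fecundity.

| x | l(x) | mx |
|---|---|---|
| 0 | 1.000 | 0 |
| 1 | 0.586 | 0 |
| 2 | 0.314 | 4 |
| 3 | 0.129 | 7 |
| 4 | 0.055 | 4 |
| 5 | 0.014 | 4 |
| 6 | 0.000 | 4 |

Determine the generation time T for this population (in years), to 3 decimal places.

2.621

lx·mx: 0, 0, 1.256, 0.903, 0.22, 0.056, 0 → R0 = 2.435
x·lx·mx: 0, 0, 2.512, 2.709, 0.88, 0.28, 0 → Σ = 6.381
T = 6.381 / 2.435 = 2.620534… → 2.621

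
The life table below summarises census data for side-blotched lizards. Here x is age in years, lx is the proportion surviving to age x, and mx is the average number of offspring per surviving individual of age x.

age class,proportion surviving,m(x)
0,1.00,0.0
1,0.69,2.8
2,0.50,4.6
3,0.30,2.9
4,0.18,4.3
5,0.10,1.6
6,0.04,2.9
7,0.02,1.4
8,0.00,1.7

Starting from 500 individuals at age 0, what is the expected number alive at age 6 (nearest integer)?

Expected survivors = N0 · l_6 = 500 × 0.04 = 20 → 20

20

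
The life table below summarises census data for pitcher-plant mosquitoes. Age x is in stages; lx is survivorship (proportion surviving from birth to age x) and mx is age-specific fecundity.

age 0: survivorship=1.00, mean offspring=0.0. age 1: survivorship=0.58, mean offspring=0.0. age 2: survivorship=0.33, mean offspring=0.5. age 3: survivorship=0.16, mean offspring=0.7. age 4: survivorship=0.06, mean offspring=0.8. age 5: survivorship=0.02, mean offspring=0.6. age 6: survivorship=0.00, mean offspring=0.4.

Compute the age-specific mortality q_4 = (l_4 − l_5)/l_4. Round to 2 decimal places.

q_4 = (l_4 − l_5) / l_4 = (0.06 − 0.02) / 0.06
     = 0.04 / 0.06 = 0.666667… → 0.67

0.67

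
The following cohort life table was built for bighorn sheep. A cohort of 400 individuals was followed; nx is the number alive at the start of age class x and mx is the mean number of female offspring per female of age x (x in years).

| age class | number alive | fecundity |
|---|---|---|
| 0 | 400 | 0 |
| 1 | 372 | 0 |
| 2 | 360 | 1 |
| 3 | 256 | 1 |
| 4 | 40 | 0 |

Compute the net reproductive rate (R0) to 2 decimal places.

lx = nx/n0 = nx/400: 1, 0.93, 0.9, 0.64, 0.1
lx·mx by age: 0, 0, 0.9, 0.64, 0
R0 = Σ lx·mx = 1.54 → 1.54

1.54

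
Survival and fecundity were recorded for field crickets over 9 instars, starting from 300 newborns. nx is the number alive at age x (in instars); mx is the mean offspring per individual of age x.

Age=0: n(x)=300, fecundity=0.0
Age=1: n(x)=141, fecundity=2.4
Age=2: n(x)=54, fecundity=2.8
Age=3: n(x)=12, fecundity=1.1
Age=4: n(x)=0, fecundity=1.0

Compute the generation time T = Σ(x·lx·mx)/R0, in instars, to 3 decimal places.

lx = nx/n0 = nx/300: 1, 0.47, 0.18, 0.04, 0
lx·mx: 0, 1.128, 0.504, 0.044, 0 → R0 = 1.676
x·lx·mx: 0, 1.128, 1.008, 0.132, 0 → Σ = 2.268
T = 2.268 / 1.676 = 1.353222… → 1.353

1.353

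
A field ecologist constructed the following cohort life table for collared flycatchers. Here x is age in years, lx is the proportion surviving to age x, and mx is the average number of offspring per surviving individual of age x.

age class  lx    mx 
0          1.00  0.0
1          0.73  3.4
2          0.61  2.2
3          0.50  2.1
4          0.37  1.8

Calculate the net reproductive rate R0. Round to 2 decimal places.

lx·mx by age: 0, 2.482, 1.342, 1.05, 0.666
R0 = Σ lx·mx = 5.54 → 5.54

5.54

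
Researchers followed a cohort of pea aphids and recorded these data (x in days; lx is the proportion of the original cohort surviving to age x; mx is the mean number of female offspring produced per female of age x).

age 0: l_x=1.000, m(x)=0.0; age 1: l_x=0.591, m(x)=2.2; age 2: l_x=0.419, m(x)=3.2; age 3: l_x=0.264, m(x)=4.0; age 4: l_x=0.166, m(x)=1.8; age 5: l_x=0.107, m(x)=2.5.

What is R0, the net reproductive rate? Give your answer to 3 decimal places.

lx·mx by age: 0, 1.3002, 1.3408, 1.056, 0.2988, 0.2675
R0 = Σ lx·mx = 4.2633 → 4.263

4.263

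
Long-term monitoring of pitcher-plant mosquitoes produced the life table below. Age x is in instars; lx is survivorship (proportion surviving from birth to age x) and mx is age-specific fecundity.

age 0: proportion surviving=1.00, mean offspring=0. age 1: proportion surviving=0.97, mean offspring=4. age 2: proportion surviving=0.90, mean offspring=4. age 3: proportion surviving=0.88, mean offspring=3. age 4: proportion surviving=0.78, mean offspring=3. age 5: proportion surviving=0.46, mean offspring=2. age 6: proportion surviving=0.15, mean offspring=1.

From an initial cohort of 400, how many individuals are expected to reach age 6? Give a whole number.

60

Expected survivors = N0 · l_6 = 400 × 0.15 = 60 → 60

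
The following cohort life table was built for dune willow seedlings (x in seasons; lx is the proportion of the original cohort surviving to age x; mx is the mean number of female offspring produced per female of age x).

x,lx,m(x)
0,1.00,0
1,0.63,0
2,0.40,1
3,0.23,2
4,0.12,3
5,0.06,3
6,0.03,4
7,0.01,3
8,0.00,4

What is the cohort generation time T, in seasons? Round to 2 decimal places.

3.52

lx·mx: 0, 0, 0.4, 0.46, 0.36, 0.18, 0.12, 0.03, 0 → R0 = 1.55
x·lx·mx: 0, 0, 0.8, 1.38, 1.44, 0.9, 0.72, 0.21, 0 → Σ = 5.45
T = 5.45 / 1.55 = 3.516129… → 3.52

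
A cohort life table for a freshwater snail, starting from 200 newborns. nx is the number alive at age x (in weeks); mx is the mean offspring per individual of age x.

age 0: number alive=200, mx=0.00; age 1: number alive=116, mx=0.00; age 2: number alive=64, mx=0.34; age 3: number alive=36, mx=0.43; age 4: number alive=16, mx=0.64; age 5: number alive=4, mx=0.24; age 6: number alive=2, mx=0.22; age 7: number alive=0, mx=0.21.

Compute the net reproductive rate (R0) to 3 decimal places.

0.244

lx = nx/n0 = nx/200: 1, 0.58, 0.32, 0.18, 0.08, 0.02, 0.01, 0
lx·mx by age: 0, 0, 0.1088, 0.0774, 0.0512, 0.0048, 0.0022, 0
R0 = Σ lx·mx = 0.2444 → 0.244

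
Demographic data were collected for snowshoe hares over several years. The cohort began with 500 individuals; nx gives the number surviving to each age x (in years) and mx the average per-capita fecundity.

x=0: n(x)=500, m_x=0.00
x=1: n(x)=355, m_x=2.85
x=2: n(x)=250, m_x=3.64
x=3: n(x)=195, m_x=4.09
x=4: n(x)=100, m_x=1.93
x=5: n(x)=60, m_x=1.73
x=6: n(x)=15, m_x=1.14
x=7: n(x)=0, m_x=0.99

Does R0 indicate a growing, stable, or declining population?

lx = nx/n0 = nx/500: 1, 0.71, 0.5, 0.39, 0.2, 0.12, 0.03, 0
R0 = Σ lx·mx = 0 + 2.0235 + 1.82 + 1.5951 + 0.386 + 0.2076 + 0.0342 + 0 = 6.0664
R0 > 1, so the population is growing.

growing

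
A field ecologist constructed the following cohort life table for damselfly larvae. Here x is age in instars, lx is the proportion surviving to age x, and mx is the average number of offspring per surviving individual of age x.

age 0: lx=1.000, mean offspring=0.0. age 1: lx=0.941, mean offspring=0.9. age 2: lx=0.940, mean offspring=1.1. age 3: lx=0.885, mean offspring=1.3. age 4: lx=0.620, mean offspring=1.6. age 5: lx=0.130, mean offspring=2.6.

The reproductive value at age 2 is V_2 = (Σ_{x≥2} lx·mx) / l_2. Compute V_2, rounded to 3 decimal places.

3.739

lx·mx for x ≥ 2: 1.034, 1.1505, 0.992, 0.338 → sum = 3.5145
V_2 = 3.5145 / l_2 = 3.5145 / 0.94 = 3.73883… → 3.739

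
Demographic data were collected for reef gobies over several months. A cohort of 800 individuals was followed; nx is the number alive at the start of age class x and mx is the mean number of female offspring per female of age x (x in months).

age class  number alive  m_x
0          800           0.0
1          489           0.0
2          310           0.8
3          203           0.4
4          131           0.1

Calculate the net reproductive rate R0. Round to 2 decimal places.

0.43

lx = nx/n0 = nx/800: 1, 0.61125, 0.3875, 0.25375, 0.16375
lx·mx by age: 0, 0, 0.31, 0.1015, 0.016375
R0 = Σ lx·mx = 0.427875 → 0.43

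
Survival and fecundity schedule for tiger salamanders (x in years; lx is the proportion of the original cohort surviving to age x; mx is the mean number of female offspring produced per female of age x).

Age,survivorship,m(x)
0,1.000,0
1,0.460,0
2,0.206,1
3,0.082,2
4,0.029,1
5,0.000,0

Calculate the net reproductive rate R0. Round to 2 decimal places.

0.40

lx·mx by age: 0, 0, 0.206, 0.164, 0.029, 0
R0 = Σ lx·mx = 0.399 → 0.40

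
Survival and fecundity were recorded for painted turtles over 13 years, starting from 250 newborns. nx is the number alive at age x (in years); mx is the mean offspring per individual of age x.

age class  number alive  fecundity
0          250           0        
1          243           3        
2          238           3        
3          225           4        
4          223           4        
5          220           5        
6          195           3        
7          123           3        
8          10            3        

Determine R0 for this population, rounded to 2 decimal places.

21.28

lx = nx/n0 = nx/250: 1, 0.972, 0.952, 0.9, 0.892, 0.88, 0.78, 0.492, 0.04
lx·mx by age: 0, 2.916, 2.856, 3.6, 3.568, 4.4, 2.34, 1.476, 0.12
R0 = Σ lx·mx = 21.276 → 21.28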